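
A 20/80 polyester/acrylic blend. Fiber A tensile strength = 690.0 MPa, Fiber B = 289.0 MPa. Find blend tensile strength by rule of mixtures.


Formula: Blend property = (fraction_A * property_A) + (fraction_B * property_B)
Step 1: Contribution A = 20/100 * 690.0 MPa = 138.0 MPa
Step 2: Contribution B = 80/100 * 289.0 MPa = 231.2 MPa
Step 3: Blend tensile strength = 138.0 + 231.2 = 369.2 MPa

369.2 MPa


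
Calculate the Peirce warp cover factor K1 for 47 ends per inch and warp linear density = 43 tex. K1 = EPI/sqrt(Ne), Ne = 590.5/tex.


Formula: K1 = EPI / sqrt(Ne), with Ne = 590.5 / tex_warp
Step 1: Ne = 590.5 / 43 = 13.733
Step 2: sqrt(Ne) = sqrt(13.733) = 3.7058
Step 3: K1 = 47 / 3.7058 = 12.7

12.7


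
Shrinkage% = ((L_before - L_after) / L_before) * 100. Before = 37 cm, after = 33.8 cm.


Formula: Shrinkage% = ((L_before - L_after) / L_before) * 100
Step 1: Shrinkage = 37 - 33.8 = 3.2 cm
Step 2: Shrinkage% = (3.2 / 37) * 100
Step 3: Shrinkage% = 0.086486 * 100 = 8.6486% ≈ 8.6%

8.6%


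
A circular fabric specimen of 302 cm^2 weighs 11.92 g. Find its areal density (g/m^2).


Formula: GSM = mass_g / area_m2
Step 1: Convert area: 302 cm^2 = 302 / 10000 = 0.0302 m^2
Step 2: GSM = 11.92 g / 0.0302 m^2 = 394.7 g/m^2

394.7 g/m^2


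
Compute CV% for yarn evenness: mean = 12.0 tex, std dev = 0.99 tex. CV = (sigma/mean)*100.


Formula: CV% = (standard deviation / mean) * 100
Step 1: Ratio = 0.99 / 12.0 = 0.0825
Step 2: CV% = 0.0825 * 100 = 8.25% ≈ 8.3%

8.3%


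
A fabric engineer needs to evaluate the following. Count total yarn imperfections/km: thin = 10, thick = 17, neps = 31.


Formula: Total = thin places + thick places + neps
Total = 10 + 17 + 31
Total = 58 imperfections/km

58 imperfections/km


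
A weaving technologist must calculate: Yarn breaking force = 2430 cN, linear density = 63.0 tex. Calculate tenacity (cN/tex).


Formula: Tenacity = Breaking force / Linear density
Tenacity = 2430 cN / 63.0 tex
Tenacity = 38.57 cN/tex

38.57 cN/tex


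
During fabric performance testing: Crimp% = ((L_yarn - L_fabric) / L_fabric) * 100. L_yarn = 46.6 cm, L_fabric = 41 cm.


Formula: Crimp% = ((L_yarn - L_fabric) / L_fabric) * 100
Step 1: Extension = 46.6 - 41 = 5.6 cm
Step 2: Crimp% = (5.6 / 41) * 100
Step 3: Crimp% = 0.136585 * 100 = 13.6585% ≈ 13.7%

13.7%


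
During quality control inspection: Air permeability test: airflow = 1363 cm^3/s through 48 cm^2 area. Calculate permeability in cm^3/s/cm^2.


Formula: Air Permeability = Airflow / Test Area
AP = 1363 cm^3/s / 48 cm^2
AP = 28.4 cm^3/s/cm^2

28.4 cm^3/s/cm^2


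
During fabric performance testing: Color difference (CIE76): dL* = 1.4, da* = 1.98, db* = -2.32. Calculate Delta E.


Formula: Delta E = sqrt(dL*^2 + da*^2 + db*^2)
Step 1: dL*^2 = 1.4^2 = 1.96
Step 2: da*^2 = 1.98^2 = 3.9204
Step 3: db*^2 = (-2.32)^2 = 5.3824
Step 4: Sum = 1.96 + 3.9204 + 5.3824 = 11.2628
Step 5: Delta E = sqrt(11.2628) = 3.36

3.36 Delta E


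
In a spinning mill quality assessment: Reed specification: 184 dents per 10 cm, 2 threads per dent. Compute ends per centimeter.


Formula: EPC = (dents per 10 cm * ends per dent) / 10
Step 1: Total ends per 10 cm = 184 * 2 = 368
Step 2: EPC = 368 / 10 = 36.8 ends/cm

36.8 ends/cm


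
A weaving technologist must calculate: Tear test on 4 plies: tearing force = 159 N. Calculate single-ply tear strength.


Formula: Per-ply strength = Total force / Number of plies
Per-ply = 159 N / 4
Per-ply = 39.75 N

39.75 N


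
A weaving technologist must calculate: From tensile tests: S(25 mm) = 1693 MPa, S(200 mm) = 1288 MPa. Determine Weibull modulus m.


Formula: m = ln(L1/L2) / ln(S2/S1)
Step 1: ln(L1/L2) = ln(25/200) = -2.07944
Step 2: S2/S1 = 1288/1693 = 0.76078
Step 3: ln(S2/S1) = ln(0.76078) = -0.27341
Step 4: m = -2.07944 / -0.27341 = 7.61

7.61 (Weibull m)


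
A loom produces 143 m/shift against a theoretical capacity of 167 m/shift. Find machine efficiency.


Formula: Efficiency% = (Actual output / Theoretical output) * 100
Efficiency% = (143 / 167) * 100
Efficiency% = 0.856287 * 100 = 85.6287% ≈ 85.6%

85.6%


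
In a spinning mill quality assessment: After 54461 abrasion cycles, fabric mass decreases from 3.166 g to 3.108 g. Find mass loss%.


Formula: Mass loss% = ((m_before - m_after) / m_before) * 100
Step 1: Mass loss = 3.166 - 3.108 = 0.058 g
Step 2: Ratio = 0.058 / 3.166 = 0.0183196
Step 3: Mass loss% = 0.0183196 * 100 = 1.83196% ≈ 1.83%

1.83%


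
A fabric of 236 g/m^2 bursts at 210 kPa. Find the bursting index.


Formula: Bursting Index = Bursting Strength / Fabric GSM
BI = 210 kPa / 236 g/m^2
BI = 0.890 kPa/(g/m^2)

0.890 kPa/(g/m^2)


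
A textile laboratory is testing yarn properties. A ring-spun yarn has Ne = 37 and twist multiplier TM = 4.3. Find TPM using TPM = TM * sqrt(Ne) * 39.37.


Formula: TPM = TM * sqrt(Ne) * 39.37
Step 1: sqrt(Ne) = sqrt(37) = 6.0828
Step 2: TM * sqrt(Ne) = 4.3 * 6.0828 = 26.156
Step 3: TPM = 26.156 * 39.37 = 1030 twists/m

1030 twists/m


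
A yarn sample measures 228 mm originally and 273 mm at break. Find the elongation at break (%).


Formula: Elongation (%) = ((L_break - L0) / L0) * 100
Step 1: Extension = 273 - 228 = 45 mm
Step 2: Elongation = (45 / 228) * 100
Step 3: Elongation = 0.197368 * 100 = 19.7368% ≈ 19.7%

19.7%


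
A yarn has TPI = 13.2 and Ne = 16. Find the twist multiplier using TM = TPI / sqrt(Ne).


Formula: TM = TPI / sqrt(Ne)
Step 1: sqrt(Ne) = sqrt(16) = 4
Step 2: TM = 13.2 / 4 = 3.30

3.30 TM


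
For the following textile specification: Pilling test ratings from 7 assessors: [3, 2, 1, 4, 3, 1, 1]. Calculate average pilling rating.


Formula: Mean = sum / count
Sum = 3 + 2 + 1 + 4 + 3 + 1 + 1 = 15
Mean = 15 / 7 = 2.1

2.1


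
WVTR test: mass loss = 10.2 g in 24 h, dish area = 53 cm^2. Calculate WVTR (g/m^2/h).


Formula: WVTR = mass_loss / (area * time)
Step 1: Convert area: 53 cm^2 = 0.0053 m^2
Step 2: WVTR = 10.2 g / (0.0053 m^2 * 24 h)
Step 3: WVTR = 10.2 / 0.1272 = 80.2 g/m^2/h

80.2 g/m^2/h


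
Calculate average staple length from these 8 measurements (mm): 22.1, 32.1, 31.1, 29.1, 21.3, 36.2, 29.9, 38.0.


Formula: Mean = sum of lengths / count
Sum = 22.1 + 32.1 + 31.1 + 29.1 + 21.3 + 36.2 + 29.9 + 38.0
Sum = 239.8 mm
Mean = 239.8 / 8 = 29.98 mm

29.98 mm


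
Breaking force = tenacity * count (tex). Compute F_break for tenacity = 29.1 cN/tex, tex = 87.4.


Formula: Breaking force = Tenacity * Linear density
F = 29.1 cN/tex * 87.4 tex
F = 2543.34 cN

2543.34 cN


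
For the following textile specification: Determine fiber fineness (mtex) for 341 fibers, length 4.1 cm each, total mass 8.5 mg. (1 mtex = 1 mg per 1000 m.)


Formula: fineness (mtex) = mass (mg) / total length (km) = (mass_mg / total_length_m) * 1000
Step 1: Convert fiber length: 4.1 cm = 0.041 m
Step 2: Total fiber length = 341 * 0.041 = 13.981 m
Step 3: Linear density = 8.5 mg / 13.981 m = 0.6080 mg/m
Step 4: fineness = 0.6080 * 1000 = 608.0 mtex

608.0 mtex


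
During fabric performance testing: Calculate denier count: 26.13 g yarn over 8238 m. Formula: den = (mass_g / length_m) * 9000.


Formula: den = (mass_g / length_m) * 9000
Substituting: den = (26.13 / 8238) * 9000
Intermediate: 26.13 / 8238 = 0.00317189 g/m
den = 0.00317189 * 9000 = 28.5 denier

28.5 denier


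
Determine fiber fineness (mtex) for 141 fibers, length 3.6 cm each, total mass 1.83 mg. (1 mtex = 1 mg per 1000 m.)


Formula: fineness (mtex) = mass (mg) / total length (km) = (mass_mg / total_length_m) * 1000
Step 1: Convert fiber length: 3.6 cm = 0.036 m
Step 2: Total fiber length = 141 * 0.036 = 5.076 m
Step 3: Linear density = 1.83 mg / 5.076 m = 0.3605 mg/m
Step 4: fineness = 0.3605 * 1000 = 360.5 mtex

360.5 mtex


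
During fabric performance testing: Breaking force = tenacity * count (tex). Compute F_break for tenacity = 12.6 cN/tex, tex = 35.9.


Formula: Breaking force = Tenacity * Linear density
F = 12.6 cN/tex * 35.9 tex
F = 452.34 cN

452.34 cN


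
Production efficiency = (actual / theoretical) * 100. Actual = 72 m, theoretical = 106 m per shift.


Formula: Efficiency% = (Actual output / Theoretical output) * 100
Efficiency% = (72 / 106) * 100
Efficiency% = 0.679245 * 100 = 67.9245% ≈ 67.9%

67.9%


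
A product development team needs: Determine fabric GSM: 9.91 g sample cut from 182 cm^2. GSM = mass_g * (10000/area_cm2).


Formula: GSM = mass_g / area_m2
Step 1: Convert area: 182 cm^2 = 182 / 10000 = 0.0182 m^2
Step 2: GSM = 9.91 g / 0.0182 m^2 = 544.5 g/m^2

544.5 g/m^2


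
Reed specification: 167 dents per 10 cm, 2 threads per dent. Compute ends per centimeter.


Formula: EPC = (dents per 10 cm * ends per dent) / 10
Step 1: Total ends per 10 cm = 167 * 2 = 334
Step 2: EPC = 334 / 10 = 33.4 ends/cm

33.4 ends/cm


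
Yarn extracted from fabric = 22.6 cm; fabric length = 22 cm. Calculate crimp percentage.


Formula: Crimp% = ((L_yarn - L_fabric) / L_fabric) * 100
Step 1: Extension = 22.6 - 22 = 0.6 cm
Step 2: Crimp% = (0.6 / 22) * 100
Step 3: Crimp% = 0.027273 * 100 = 2.7273% ≈ 2.7%

2.7%


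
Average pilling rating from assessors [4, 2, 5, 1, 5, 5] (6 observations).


Formula: Mean = sum / count
Sum = 4 + 2 + 5 + 1 + 5 + 5 = 22
Mean = 22 / 6 = 3.7

3.7


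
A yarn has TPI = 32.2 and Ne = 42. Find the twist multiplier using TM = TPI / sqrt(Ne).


Formula: TM = TPI / sqrt(Ne)
Step 1: sqrt(Ne) = sqrt(42) = 6.4807
Step 2: TM = 32.2 / 6.4807 = 4.97

4.97 TM


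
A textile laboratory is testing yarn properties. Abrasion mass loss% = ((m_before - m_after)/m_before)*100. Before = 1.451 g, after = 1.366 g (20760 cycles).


Formula: Mass loss% = ((m_before - m_after) / m_before) * 100
Step 1: Mass loss = 1.451 - 1.366 = 0.085 g
Step 2: Ratio = 0.085 / 1.451 = 0.0585803
Step 3: Mass loss% = 0.0585803 * 100 = 5.85803% ≈ 5.86%

5.86%


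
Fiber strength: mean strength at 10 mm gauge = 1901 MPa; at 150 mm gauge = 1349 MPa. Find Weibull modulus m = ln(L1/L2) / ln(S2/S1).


Formula: m = ln(L1/L2) / ln(S2/S1)
Step 1: ln(L1/L2) = ln(10/150) = -2.70805
Step 2: S2/S1 = 1349/1901 = 0.70963
Step 3: ln(S2/S1) = ln(0.70963) = -0.34301
Step 4: m = -2.70805 / -0.34301 = 7.89

7.89 (Weibull m)


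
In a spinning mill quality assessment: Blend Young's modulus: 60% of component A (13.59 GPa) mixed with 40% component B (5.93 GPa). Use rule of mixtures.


Formula: Blend property = (fraction_A * property_A) + (fraction_B * property_B)
Step 1: Contribution A = 60/100 * 13.59 GPa = 8.154 GPa
Step 2: Contribution B = 40/100 * 5.93 GPa = 2.372 GPa
Step 3: Blend Young's modulus = 8.154 + 2.372 = 10.526 GPa

10.526 GPa


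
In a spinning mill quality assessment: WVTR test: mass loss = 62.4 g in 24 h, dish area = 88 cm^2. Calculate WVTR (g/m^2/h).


Formula: WVTR = mass_loss / (area * time)
Step 1: Convert area: 88 cm^2 = 0.0088 m^2
Step 2: WVTR = 62.4 g / (0.0088 m^2 * 24 h)
Step 3: WVTR = 62.4 / 0.2112 = 295.5 g/m^2/h

295.5 g/m^2/h


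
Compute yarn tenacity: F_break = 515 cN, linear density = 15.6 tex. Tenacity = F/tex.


Formula: Tenacity = Breaking force / Linear density
Tenacity = 515 cN / 15.6 tex
Tenacity = 33.01 cN/tex

33.01 cN/tex


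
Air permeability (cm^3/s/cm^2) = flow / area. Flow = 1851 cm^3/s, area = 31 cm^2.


Formula: Air Permeability = Airflow / Test Area
AP = 1851 cm^3/s / 31 cm^2
AP = 59.7 cm^3/s/cm^2

59.7 cm^3/s/cm^2


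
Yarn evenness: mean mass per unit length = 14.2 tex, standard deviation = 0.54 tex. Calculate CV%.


Formula: CV% = (standard deviation / mean) * 100
Step 1: Ratio = 0.54 / 14.2 = 0.038028
Step 2: CV% = 0.038028 * 100 = 3.8028% ≈ 3.8%

3.8%


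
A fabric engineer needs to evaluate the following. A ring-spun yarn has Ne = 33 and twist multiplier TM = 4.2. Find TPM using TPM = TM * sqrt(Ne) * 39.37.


Formula: TPM = TM * sqrt(Ne) * 39.37
Step 1: sqrt(Ne) = sqrt(33) = 5.7446
Step 2: TM * sqrt(Ne) = 4.2 * 5.7446 = 24.1273
Step 3: TPM = 24.1273 * 39.37 = 950 twists/m

950 twists/m


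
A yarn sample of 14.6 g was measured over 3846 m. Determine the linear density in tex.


Formula: Tex = (mass_g / length_m) * 1000
Substituting: Tex = (14.6 / 3846) * 1000
Intermediate: 14.6 / 3846 = 0.00379615 g/m
Tex = 0.00379615 * 1000 = 3.80 tex

3.80 tex


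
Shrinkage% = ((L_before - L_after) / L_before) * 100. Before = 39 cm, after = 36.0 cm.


Formula: Shrinkage% = ((L_before - L_after) / L_before) * 100
Step 1: Shrinkage = 39 - 36.0 = 3.0 cm
Step 2: Shrinkage% = (3.0 / 39) * 100
Step 3: Shrinkage% = 0.076923 * 100 = 7.6923% ≈ 7.7%

7.7%


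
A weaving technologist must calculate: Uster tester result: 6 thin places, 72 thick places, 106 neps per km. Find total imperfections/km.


Formula: Total = thin places + thick places + neps
Total = 6 + 72 + 106
Total = 184 imperfections/km

184 imperfections/km


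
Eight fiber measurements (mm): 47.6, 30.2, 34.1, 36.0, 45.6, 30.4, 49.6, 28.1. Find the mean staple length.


Formula: Mean = sum of lengths / count
Sum = 47.6 + 30.2 + 34.1 + 36.0 + 45.6 + 30.4 + 49.6 + 28.1
Sum = 301.6 mm
Mean = 301.6 / 8 = 37.70 mm

37.70 mm


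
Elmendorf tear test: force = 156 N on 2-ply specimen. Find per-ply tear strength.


Formula: Per-ply strength = Total force / Number of plies
Per-ply = 156 N / 2
Per-ply = 78 N

78 N


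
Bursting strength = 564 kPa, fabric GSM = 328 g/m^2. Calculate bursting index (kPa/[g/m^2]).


Formula: Bursting Index = Bursting Strength / Fabric GSM
BI = 564 kPa / 328 g/m^2
BI = 1.720 kPa/(g/m^2)

1.720 kPa/(g/m^2)


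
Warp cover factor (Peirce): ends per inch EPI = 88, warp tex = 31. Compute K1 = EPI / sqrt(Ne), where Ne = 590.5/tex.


Formula: K1 = EPI / sqrt(Ne), with Ne = 590.5 / tex_warp
Step 1: Ne = 590.5 / 31 = 19.048
Step 2: sqrt(Ne) = sqrt(19.048) = 4.3644
Step 3: K1 = 88 / 4.3644 = 20.2

20.2


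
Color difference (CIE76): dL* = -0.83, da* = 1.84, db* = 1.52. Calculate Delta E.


Formula: Delta E = sqrt(dL*^2 + da*^2 + db*^2)
Step 1: dL*^2 = (-0.83)^2 = 0.6889
Step 2: da*^2 = 1.84^2 = 3.3856
Step 3: db*^2 = 1.52^2 = 2.3104
Step 4: Sum = 0.6889 + 3.3856 + 2.3104 = 6.3849
Step 5: Delta E = sqrt(6.3849) = 2.53

2.53 Delta E


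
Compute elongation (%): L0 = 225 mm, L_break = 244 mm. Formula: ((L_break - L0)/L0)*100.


Formula: Elongation (%) = ((L_break - L0) / L0) * 100
Step 1: Extension = 244 - 225 = 19 mm
Step 2: Elongation = (19 / 225) * 100
Step 3: Elongation = 0.084444 * 100 = 8.4444% ≈ 8.4%

8.4%


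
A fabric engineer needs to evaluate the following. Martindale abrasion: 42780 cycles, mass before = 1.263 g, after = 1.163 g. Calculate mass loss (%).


Formula: Mass loss% = ((m_before - m_after) / m_before) * 100
Step 1: Mass loss = 1.263 - 1.163 = 0.1 g
Step 2: Ratio = 0.1 / 1.263 = 0.0791766
Step 3: Mass loss% = 0.0791766 * 100 = 7.91766% ≈ 7.92%

7.92%


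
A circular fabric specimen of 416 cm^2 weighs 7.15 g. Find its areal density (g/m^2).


Formula: GSM = mass_g / area_m2
Step 1: Convert area: 416 cm^2 = 416 / 10000 = 0.0416 m^2
Step 2: GSM = 7.15 g / 0.0416 m^2 = 171.9 g/m^2

171.9 g/m^2


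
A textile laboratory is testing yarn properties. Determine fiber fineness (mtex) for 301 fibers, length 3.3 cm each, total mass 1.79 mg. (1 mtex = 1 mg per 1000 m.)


Formula: fineness (mtex) = mass (mg) / total length (km) = (mass_mg / total_length_m) * 1000
Step 1: Convert fiber length: 3.3 cm = 0.033 m
Step 2: Total fiber length = 301 * 0.033 = 9.933 m
Step 3: Linear density = 1.79 mg / 9.933 m = 0.1802 mg/m
Step 4: fineness = 0.1802 * 1000 = 180.2 mtex

180.2 mtex


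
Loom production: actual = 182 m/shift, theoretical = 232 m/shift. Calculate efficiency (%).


Formula: Efficiency% = (Actual output / Theoretical output) * 100
Efficiency% = (182 / 232) * 100
Efficiency% = 0.784483 * 100 = 78.4483% ≈ 78.4%

78.4%


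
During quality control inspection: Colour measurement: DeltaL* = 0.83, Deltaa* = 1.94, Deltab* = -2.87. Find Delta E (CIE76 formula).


Formula: Delta E = sqrt(dL*^2 + da*^2 + db*^2)
Step 1: dL*^2 = 0.83^2 = 0.6889
Step 2: da*^2 = 1.94^2 = 3.7636
Step 3: db*^2 = (-2.87)^2 = 8.2369
Step 4: Sum = 0.6889 + 3.7636 + 8.2369 = 12.6894
Step 5: Delta E = sqrt(12.6894) = 3.56

3.56 Delta E


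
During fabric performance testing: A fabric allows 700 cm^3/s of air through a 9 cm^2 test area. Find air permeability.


Formula: Air Permeability = Airflow / Test Area
AP = 700 cm^3/s / 9 cm^2
AP = 77.8 cm^3/s/cm^2

77.8 cm^3/s/cm^2


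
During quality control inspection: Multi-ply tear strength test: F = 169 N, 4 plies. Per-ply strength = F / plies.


Formula: Per-ply strength = Total force / Number of plies
Per-ply = 169 N / 4
Per-ply = 42.25 N

42.25 N


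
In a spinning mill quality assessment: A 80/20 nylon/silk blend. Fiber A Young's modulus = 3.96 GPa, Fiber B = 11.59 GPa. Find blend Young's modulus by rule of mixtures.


Formula: Blend property = (fraction_A * property_A) + (fraction_B * property_B)
Step 1: Contribution A = 80/100 * 3.96 GPa = 3.168 GPa
Step 2: Contribution B = 20/100 * 11.59 GPa = 2.318 GPa
Step 3: Blend Young's modulus = 3.168 + 2.318 = 5.486 GPa

5.486 GPa


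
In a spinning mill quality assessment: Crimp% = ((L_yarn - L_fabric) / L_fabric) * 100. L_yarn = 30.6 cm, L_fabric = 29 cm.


Formula: Crimp% = ((L_yarn - L_fabric) / L_fabric) * 100
Step 1: Extension = 30.6 - 29 = 1.6 cm
Step 2: Crimp% = (1.6 / 29) * 100
Step 3: Crimp% = 0.055172 * 100 = 5.5172% ≈ 5.5%

5.5%


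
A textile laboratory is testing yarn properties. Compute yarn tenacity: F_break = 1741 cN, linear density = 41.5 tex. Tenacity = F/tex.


Formula: Tenacity = Breaking force / Linear density
Tenacity = 1741 cN / 41.5 tex
Tenacity = 41.95 cN/tex

41.95 cN/tex


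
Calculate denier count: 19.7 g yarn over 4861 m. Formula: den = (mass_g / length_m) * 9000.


Formula: den = (mass_g / length_m) * 9000
Substituting: den = (19.7 / 4861) * 9000
Intermediate: 19.7 / 4861 = 0.00405266 g/m
den = 0.00405266 * 9000 = 36.5 denier

36.5 denier


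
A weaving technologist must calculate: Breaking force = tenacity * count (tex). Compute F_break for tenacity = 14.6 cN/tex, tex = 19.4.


Formula: Breaking force = Tenacity * Linear density
F = 14.6 cN/tex * 19.4 tex
F = 283.24 cN

283.24 cN


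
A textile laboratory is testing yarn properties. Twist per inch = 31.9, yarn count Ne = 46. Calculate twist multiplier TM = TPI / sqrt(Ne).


Formula: TM = TPI / sqrt(Ne)
Step 1: sqrt(Ne) = sqrt(46) = 6.7823
Step 2: TM = 31.9 / 6.7823 = 4.70

4.70 TM


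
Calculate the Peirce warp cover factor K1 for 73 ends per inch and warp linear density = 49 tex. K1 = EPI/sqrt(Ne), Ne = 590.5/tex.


Formula: K1 = EPI / sqrt(Ne), with Ne = 590.5 / tex_warp
Step 1: Ne = 590.5 / 49 = 12.051
Step 2: sqrt(Ne) = sqrt(12.051) = 3.4715
Step 3: K1 = 73 / 3.4715 = 21.0

21.0


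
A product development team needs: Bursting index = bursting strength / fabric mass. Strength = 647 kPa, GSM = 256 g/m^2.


Formula: Bursting Index = Bursting Strength / Fabric GSM
BI = 647 kPa / 256 g/m^2
BI = 2.527 kPa/(g/m^2)

2.527 kPa/(g/m^2)


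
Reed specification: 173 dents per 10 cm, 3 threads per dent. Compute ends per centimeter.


Formula: EPC = (dents per 10 cm * ends per dent) / 10
Step 1: Total ends per 10 cm = 173 * 3 = 519
Step 2: EPC = 519 / 10 = 51.9 ends/cm

51.9 ends/cm


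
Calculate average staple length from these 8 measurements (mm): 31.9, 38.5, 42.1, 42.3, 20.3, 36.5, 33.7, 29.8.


Formula: Mean = sum of lengths / count
Sum = 31.9 + 38.5 + 42.1 + 42.3 + 20.3 + 36.5 + 33.7 + 29.8
Sum = 275.1 mm
Mean = 275.1 / 8 = 34.39 mm

34.39 mm


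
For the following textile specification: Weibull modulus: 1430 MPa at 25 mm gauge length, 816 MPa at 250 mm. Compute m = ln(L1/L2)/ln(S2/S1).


Formula: m = ln(L1/L2) / ln(S2/S1)
Step 1: ln(L1/L2) = ln(25/250) = -2.30259
Step 2: S2/S1 = 816/1430 = 0.57063
Step 3: ln(S2/S1) = ln(0.57063) = -0.56101
Step 4: m = -2.30259 / -0.56101 = 4.10

4.10 (Weibull m)


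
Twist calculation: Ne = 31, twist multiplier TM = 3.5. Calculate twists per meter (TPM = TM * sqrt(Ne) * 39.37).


Formula: TPM = TM * sqrt(Ne) * 39.37
Step 1: sqrt(Ne) = sqrt(31) = 5.5678
Step 2: TM * sqrt(Ne) = 3.5 * 5.5678 = 19.4873
Step 3: TPM = 19.4873 * 39.37 = 767 twists/m

767 twists/m


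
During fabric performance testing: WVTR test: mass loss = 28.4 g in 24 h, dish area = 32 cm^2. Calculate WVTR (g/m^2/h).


Formula: WVTR = mass_loss / (area * time)
Step 1: Convert area: 32 cm^2 = 0.0032 m^2
Step 2: WVTR = 28.4 g / (0.0032 m^2 * 24 h)
Step 3: WVTR = 28.4 / 0.0768 = 369.8 g/m^2/h

369.8 g/m^2/h


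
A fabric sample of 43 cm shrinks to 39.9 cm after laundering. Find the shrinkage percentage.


Formula: Shrinkage% = ((L_before - L_after) / L_before) * 100
Step 1: Shrinkage = 43 - 39.9 = 3.1 cm
Step 2: Shrinkage% = (3.1 / 43) * 100
Step 3: Shrinkage% = 0.072093 * 100 = 7.2093% ≈ 7.2%

7.2%


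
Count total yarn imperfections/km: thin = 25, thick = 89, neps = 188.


Formula: Total = thin places + thick places + neps
Total = 25 + 89 + 188
Total = 302 imperfections/km

302 imperfections/km


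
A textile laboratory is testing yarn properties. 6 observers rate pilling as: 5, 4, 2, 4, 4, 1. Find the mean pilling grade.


Formula: Mean = sum / count
Sum = 5 + 4 + 2 + 4 + 4 + 1 = 20
Mean = 20 / 6 = 3.3

3.3


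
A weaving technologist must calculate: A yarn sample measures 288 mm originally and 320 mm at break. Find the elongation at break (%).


Formula: Elongation (%) = ((L_break - L0) / L0) * 100
Step 1: Extension = 320 - 288 = 32 mm
Step 2: Elongation = (32 / 288) * 100
Step 3: Elongation = 0.111111 * 100 = 11.1111% ≈ 11.1%

11.1%


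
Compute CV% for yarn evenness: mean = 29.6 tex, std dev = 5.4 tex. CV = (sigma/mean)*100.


Formula: CV% = (standard deviation / mean) * 100
Step 1: Ratio = 5.4 / 29.6 = 0.182432
Step 2: CV% = 0.182432 * 100 = 18.2432% ≈ 18.2%

18.2%


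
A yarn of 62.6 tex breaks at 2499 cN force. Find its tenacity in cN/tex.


Formula: Tenacity = Breaking force / Linear density
Tenacity = 2499 cN / 62.6 tex
Tenacity = 39.92 cN/tex

39.92 cN/tex


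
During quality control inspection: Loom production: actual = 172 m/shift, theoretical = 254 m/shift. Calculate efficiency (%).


Formula: Efficiency% = (Actual output / Theoretical output) * 100
Efficiency% = (172 / 254) * 100
Efficiency% = 0.677165 * 100 = 67.7165% ≈ 67.7%

67.7%


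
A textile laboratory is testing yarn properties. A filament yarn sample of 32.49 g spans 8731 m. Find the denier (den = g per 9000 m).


Formula: den = (mass_g / length_m) * 9000
Substituting: den = (32.49 / 8731) * 9000
Intermediate: 32.49 / 8731 = 0.00372122 g/m
den = 0.00372122 * 9000 = 33.5 denier

33.5 denier


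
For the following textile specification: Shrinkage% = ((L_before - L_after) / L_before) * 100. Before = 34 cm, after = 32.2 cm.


Formula: Shrinkage% = ((L_before - L_after) / L_before) * 100
Step 1: Shrinkage = 34 - 32.2 = 1.8 cm
Step 2: Shrinkage% = (1.8 / 34) * 100
Step 3: Shrinkage% = 0.052941 * 100 = 5.2941% ≈ 5.3%

5.3%


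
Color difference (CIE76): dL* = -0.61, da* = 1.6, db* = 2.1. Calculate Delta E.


Formula: Delta E = sqrt(dL*^2 + da*^2 + db*^2)
Step 1: dL*^2 = (-0.61)^2 = 0.3721
Step 2: da*^2 = 1.6^2 = 2.56
Step 3: db*^2 = 2.1^2 = 4.41
Step 4: Sum = 0.3721 + 2.56 + 4.41 = 7.3421
Step 5: Delta E = sqrt(7.3421) = 2.71

2.71 Delta E


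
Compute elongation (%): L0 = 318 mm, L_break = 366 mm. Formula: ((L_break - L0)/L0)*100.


Formula: Elongation (%) = ((L_break - L0) / L0) * 100
Step 1: Extension = 366 - 318 = 48 mm
Step 2: Elongation = (48 / 318) * 100
Step 3: Elongation = 0.150943 * 100 = 15.0943% ≈ 15.1%

15.1%


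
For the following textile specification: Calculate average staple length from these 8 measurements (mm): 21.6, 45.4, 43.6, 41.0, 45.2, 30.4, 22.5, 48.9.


Formula: Mean = sum of lengths / count
Sum = 21.6 + 45.4 + 43.6 + 41.0 + 45.2 + 30.4 + 22.5 + 48.9
Sum = 298.6 mm
Mean = 298.6 / 8 = 37.33 mm

37.33 mm


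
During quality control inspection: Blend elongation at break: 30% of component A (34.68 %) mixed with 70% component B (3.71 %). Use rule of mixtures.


Formula: Blend property = (fraction_A * property_A) + (fraction_B * property_B)
Step 1: Contribution A = 30/100 * 34.68 % = 10.404 %
Step 2: Contribution B = 70/100 * 3.71 % = 2.597 %
Step 3: Blend elongation at break = 10.404 + 2.597 = 13.001 %

13.001 %


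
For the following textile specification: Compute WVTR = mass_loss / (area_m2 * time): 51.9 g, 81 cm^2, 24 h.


Formula: WVTR = mass_loss / (area * time)
Step 1: Convert area: 81 cm^2 = 0.0081 m^2
Step 2: WVTR = 51.9 g / (0.0081 m^2 * 24 h)
Step 3: WVTR = 51.9 / 0.1944 = 267.0 g/m^2/h

267.0 g/m^2/h


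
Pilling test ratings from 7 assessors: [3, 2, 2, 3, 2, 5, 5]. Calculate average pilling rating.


Formula: Mean = sum / count
Sum = 3 + 2 + 2 + 3 + 2 + 5 + 5 = 22
Mean = 22 / 7 = 3.1

3.1


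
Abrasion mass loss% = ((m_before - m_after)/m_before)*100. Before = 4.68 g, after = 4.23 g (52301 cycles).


Formula: Mass loss% = ((m_before - m_after) / m_before) * 100
Step 1: Mass loss = 4.68 - 4.23 = 0.45 g
Step 2: Ratio = 0.45 / 4.68 = 0.0961538
Step 3: Mass loss% = 0.0961538 * 100 = 9.61538% ≈ 9.62%

9.62%


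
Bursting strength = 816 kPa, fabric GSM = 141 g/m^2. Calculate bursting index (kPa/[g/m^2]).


Formula: Bursting Index = Bursting Strength / Fabric GSM
BI = 816 kPa / 141 g/m^2
BI = 5.787 kPa/(g/m^2)

5.787 kPa/(g/m^2)


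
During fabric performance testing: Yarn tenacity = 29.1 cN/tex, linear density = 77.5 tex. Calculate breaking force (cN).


Formula: Breaking force = Tenacity * Linear density
F = 29.1 cN/tex * 77.5 tex
F = 2255.25 cN

2255.25 cN


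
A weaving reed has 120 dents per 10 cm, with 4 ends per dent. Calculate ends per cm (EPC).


Formula: EPC = (dents per 10 cm * ends per dent) / 10
Step 1: Total ends per 10 cm = 120 * 4 = 480
Step 2: EPC = 480 / 10 = 48.0 ends/cm

48.0 ends/cm


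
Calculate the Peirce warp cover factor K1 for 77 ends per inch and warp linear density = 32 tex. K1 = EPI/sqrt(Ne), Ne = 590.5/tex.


Formula: K1 = EPI / sqrt(Ne), with Ne = 590.5 / tex_warp
Step 1: Ne = 590.5 / 32 = 18.453
Step 2: sqrt(Ne) = sqrt(18.453) = 4.2957
Step 3: K1 = 77 / 4.2957 = 17.9

17.9


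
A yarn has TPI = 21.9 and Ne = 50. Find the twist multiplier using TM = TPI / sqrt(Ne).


Formula: TM = TPI / sqrt(Ne)
Step 1: sqrt(Ne) = sqrt(50) = 7.0711
Step 2: TM = 21.9 / 7.0711 = 3.10

3.10 TM


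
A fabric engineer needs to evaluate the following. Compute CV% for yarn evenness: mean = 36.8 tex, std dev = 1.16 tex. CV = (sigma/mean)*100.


Formula: CV% = (standard deviation / mean) * 100
Step 1: Ratio = 1.16 / 36.8 = 0.031522
Step 2: CV% = 0.031522 * 100 = 3.1522% ≈ 3.2%

3.2%


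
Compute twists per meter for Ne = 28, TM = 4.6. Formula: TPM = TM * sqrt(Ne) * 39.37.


Formula: TPM = TM * sqrt(Ne) * 39.37
Step 1: sqrt(Ne) = sqrt(28) = 5.2915
Step 2: TM * sqrt(Ne) = 4.6 * 5.2915 = 24.3409
Step 3: TPM = 24.3409 * 39.37 = 958 twists/m

958 twists/m


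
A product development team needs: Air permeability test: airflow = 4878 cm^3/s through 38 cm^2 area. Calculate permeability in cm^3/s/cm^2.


Formula: Air Permeability = Airflow / Test Area
AP = 4878 cm^3/s / 38 cm^2
AP = 128.4 cm^3/s/cm^2

128.4 cm^3/s/cm^2


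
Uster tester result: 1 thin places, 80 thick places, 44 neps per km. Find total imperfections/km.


Formula: Total = thin places + thick places + neps
Total = 1 + 80 + 44
Total = 125 imperfections/km

125 imperfections/km


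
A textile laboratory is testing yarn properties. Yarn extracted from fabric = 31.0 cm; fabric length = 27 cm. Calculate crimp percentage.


Formula: Crimp% = ((L_yarn - L_fabric) / L_fabric) * 100
Step 1: Extension = 31.0 - 27 = 4.0 cm
Step 2: Crimp% = (4.0 / 27) * 100
Step 3: Crimp% = 0.148148 * 100 = 14.8148% ≈ 14.8%

14.8%


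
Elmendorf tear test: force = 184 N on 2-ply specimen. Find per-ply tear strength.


Formula: Per-ply strength = Total force / Number of plies
Per-ply = 184 N / 2
Per-ply = 92 N

92 N


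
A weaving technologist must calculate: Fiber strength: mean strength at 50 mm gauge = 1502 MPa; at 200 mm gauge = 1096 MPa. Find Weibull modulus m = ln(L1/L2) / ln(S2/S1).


Formula: m = ln(L1/L2) / ln(S2/S1)
Step 1: ln(L1/L2) = ln(50/200) = -1.38629
Step 2: S2/S1 = 1096/1502 = 0.72969
Step 3: ln(S2/S1) = ln(0.72969) = -0.31514
Step 4: m = -1.38629 / -0.31514 = 4.40

4.40 (Weibull m)


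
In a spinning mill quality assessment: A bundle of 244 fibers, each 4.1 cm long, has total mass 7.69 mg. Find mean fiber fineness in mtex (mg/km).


Formula: fineness (mtex) = mass (mg) / total length (km) = (mass_mg / total_length_m) * 1000
Step 1: Convert fiber length: 4.1 cm = 0.041 m
Step 2: Total fiber length = 244 * 0.041 = 10.004 m
Step 3: Linear density = 7.69 mg / 10.004 m = 0.7687 mg/m
Step 4: fineness = 0.7687 * 1000 = 768.7 mtex

768.7 mtex


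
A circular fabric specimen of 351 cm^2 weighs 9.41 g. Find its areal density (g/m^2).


Formula: GSM = mass_g / area_m2
Step 1: Convert area: 351 cm^2 = 351 / 10000 = 0.0351 m^2
Step 2: GSM = 9.41 g / 0.0351 m^2 = 268.1 g/m^2

268.1 g/m^2


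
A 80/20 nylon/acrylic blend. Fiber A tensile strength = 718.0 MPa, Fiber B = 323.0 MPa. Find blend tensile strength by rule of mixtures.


Formula: Blend property = (fraction_A * property_A) + (fraction_B * property_B)
Step 1: Contribution A = 80/100 * 718.0 MPa = 574.4 MPa
Step 2: Contribution B = 20/100 * 323.0 MPa = 64.6 MPa
Step 3: Blend tensile strength = 574.4 + 64.6 = 639.0 MPa

639.0 MPa


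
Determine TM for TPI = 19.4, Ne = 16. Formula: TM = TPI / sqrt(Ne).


Formula: TM = TPI / sqrt(Ne)
Step 1: sqrt(Ne) = sqrt(16) = 4
Step 2: TM = 19.4 / 4 = 4.85

4.85 TM


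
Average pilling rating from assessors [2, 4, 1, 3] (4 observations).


Formula: Mean = sum / count
Sum = 2 + 4 + 1 + 3 = 10
Mean = 10 / 4 = 2.5

2.5


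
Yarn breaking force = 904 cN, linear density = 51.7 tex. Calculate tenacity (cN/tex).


Formula: Tenacity = Breaking force / Linear density
Tenacity = 904 cN / 51.7 tex
Tenacity = 17.49 cN/tex

17.49 cN/tex


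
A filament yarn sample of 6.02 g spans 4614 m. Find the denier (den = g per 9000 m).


Formula: den = (mass_g / length_m) * 9000
Substituting: den = (6.02 / 4614) * 9000
Intermediate: 6.02 / 4614 = 0.00130472 g/m
den = 0.00130472 * 9000 = 11.7 denier

11.7 denier


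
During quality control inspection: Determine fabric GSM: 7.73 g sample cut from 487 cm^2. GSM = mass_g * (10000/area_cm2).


Formula: GSM = mass_g / area_m2
Step 1: Convert area: 487 cm^2 = 487 / 10000 = 0.0487 m^2
Step 2: GSM = 7.73 g / 0.0487 m^2 = 158.7 g/m^2

158.7 g/m^2


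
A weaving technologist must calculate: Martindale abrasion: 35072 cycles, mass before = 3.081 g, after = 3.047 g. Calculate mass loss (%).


Formula: Mass loss% = ((m_before - m_after) / m_before) * 100
Step 1: Mass loss = 3.081 - 3.047 = 0.034 g
Step 2: Ratio = 0.034 / 3.081 = 0.0110354
Step 3: Mass loss% = 0.0110354 * 100 = 1.10354% ≈ 1.10%

1.10%


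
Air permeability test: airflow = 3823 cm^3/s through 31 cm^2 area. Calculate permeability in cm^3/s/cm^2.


Formula: Air Permeability = Airflow / Test Area
AP = 3823 cm^3/s / 31 cm^2
AP = 123.3 cm^3/s/cm^2

123.3 cm^3/s/cm^2


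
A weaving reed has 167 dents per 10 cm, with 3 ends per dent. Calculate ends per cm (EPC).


Formula: EPC = (dents per 10 cm * ends per dent) / 10
Step 1: Total ends per 10 cm = 167 * 3 = 501
Step 2: EPC = 501 / 10 = 50.1 ends/cm

50.1 ends/cm


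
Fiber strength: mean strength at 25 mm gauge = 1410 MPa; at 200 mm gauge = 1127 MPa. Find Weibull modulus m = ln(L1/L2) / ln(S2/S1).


Formula: m = ln(L1/L2) / ln(S2/S1)
Step 1: ln(L1/L2) = ln(25/200) = -2.07944
Step 2: S2/S1 = 1127/1410 = 0.79929
Step 3: ln(S2/S1) = ln(0.79929) = -0.22403
Step 4: m = -2.07944 / -0.22403 = 9.28

9.28 (Weibull m)


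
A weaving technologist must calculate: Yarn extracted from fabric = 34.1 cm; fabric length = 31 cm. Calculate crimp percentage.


Formula: Crimp% = ((L_yarn - L_fabric) / L_fabric) * 100
Step 1: Extension = 34.1 - 31 = 3.1 cm
Step 2: Crimp% = (3.1 / 31) * 100
Step 3: Crimp% = 0.1 * 100 = 10.0%

10.0%


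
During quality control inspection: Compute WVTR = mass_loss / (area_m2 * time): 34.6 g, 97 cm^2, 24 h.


Formula: WVTR = mass_loss / (area * time)
Step 1: Convert area: 97 cm^2 = 0.0097 m^2
Step 2: WVTR = 34.6 g / (0.0097 m^2 * 24 h)
Step 3: WVTR = 34.6 / 0.2328 = 148.6 g/m^2/h

148.6 g/m^2/h


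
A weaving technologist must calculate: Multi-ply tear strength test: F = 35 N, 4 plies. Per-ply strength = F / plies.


Formula: Per-ply strength = Total force / Number of plies
Per-ply = 35 N / 4
Per-ply = 8.75 N

8.75 N


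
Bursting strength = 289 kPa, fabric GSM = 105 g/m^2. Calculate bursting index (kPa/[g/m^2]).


Formula: Bursting Index = Bursting Strength / Fabric GSM
BI = 289 kPa / 105 g/m^2
BI = 2.752 kPa/(g/m^2)

2.752 kPa/(g/m^2)


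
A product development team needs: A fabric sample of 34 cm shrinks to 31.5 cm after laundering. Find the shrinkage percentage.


Formula: Shrinkage% = ((L_before - L_after) / L_before) * 100
Step 1: Shrinkage = 34 - 31.5 = 2.5 cm
Step 2: Shrinkage% = (2.5 / 34) * 100
Step 3: Shrinkage% = 0.073529 * 100 = 7.3529% ≈ 7.4%

7.4%


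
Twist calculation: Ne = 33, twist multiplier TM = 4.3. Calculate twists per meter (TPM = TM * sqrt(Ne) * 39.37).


Formula: TPM = TM * sqrt(Ne) * 39.37
Step 1: sqrt(Ne) = sqrt(33) = 5.7446
Step 2: TM * sqrt(Ne) = 4.3 * 5.7446 = 24.7018
Step 3: TPM = 24.7018 * 39.37 = 973 twists/m

973 twists/m


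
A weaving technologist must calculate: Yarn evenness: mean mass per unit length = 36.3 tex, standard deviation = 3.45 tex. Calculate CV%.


Formula: CV% = (standard deviation / mean) * 100
Step 1: Ratio = 3.45 / 36.3 = 0.095041
Step 2: CV% = 0.095041 * 100 = 9.5041% ≈ 9.5%

9.5%


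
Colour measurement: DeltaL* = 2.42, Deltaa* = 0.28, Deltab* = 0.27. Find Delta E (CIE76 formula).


Formula: Delta E = sqrt(dL*^2 + da*^2 + db*^2)
Step 1: dL*^2 = 2.42^2 = 5.8564
Step 2: da*^2 = 0.28^2 = 0.0784
Step 3: db*^2 = 0.27^2 = 0.0729
Step 4: Sum = 5.8564 + 0.0784 + 0.0729 = 6.0077
Step 5: Delta E = sqrt(6.0077) = 2.45

2.45 Delta E


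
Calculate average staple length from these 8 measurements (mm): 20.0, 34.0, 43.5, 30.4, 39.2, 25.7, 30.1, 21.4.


Formula: Mean = sum of lengths / count
Sum = 20.0 + 34.0 + 43.5 + 30.4 + 39.2 + 25.7 + 30.1 + 21.4
Sum = 244.3 mm
Mean = 244.3 / 8 = 30.54 mm

30.54 mm


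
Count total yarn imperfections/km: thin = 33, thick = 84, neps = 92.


Formula: Total = thin places + thick places + neps
Total = 33 + 84 + 92
Total = 209 imperfections/km

209 imperfections/km


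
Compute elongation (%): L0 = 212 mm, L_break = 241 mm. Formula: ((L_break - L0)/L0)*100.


Formula: Elongation (%) = ((L_break - L0) / L0) * 100
Step 1: Extension = 241 - 212 = 29 mm
Step 2: Elongation = (29 / 212) * 100
Step 3: Elongation = 0.136792 * 100 = 13.6792% ≈ 13.7%

13.7%


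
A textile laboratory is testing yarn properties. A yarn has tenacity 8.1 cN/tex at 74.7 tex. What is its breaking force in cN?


Formula: Breaking force = Tenacity * Linear density
F = 8.1 cN/tex * 74.7 tex
F = 605.07 cN

605.07 cN


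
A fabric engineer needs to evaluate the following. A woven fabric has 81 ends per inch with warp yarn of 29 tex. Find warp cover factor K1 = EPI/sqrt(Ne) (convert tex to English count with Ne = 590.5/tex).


Formula: K1 = EPI / sqrt(Ne), with Ne = 590.5 / tex_warp
Step 1: Ne = 590.5 / 29 = 20.362
Step 2: sqrt(Ne) = sqrt(20.362) = 4.5124
Step 3: K1 = 81 / 4.5124 = 18.0

18.0


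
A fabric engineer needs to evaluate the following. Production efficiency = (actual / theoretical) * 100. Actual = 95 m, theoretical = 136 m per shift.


Formula: Efficiency% = (Actual output / Theoretical output) * 100
Efficiency% = (95 / 136) * 100
Efficiency% = 0.698529 * 100 = 69.8529% ≈ 69.9%

69.9%


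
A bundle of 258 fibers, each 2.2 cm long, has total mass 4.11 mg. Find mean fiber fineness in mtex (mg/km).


Formula: fineness (mtex) = mass (mg) / total length (km) = (mass_mg / total_length_m) * 1000
Step 1: Convert fiber length: 2.2 cm = 0.022 m
Step 2: Total fiber length = 258 * 0.022 = 5.676 m
Step 3: Linear density = 4.11 mg / 5.676 m = 0.7241 mg/m
Step 4: fineness = 0.7241 * 1000 = 724.1 mtex

724.1 mtex


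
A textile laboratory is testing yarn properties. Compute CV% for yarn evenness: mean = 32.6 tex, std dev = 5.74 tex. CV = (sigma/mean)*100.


Formula: CV% = (standard deviation / mean) * 100
Step 1: Ratio = 5.74 / 32.6 = 0.176074
Step 2: CV% = 0.176074 * 100 = 17.6074% ≈ 17.6%

17.6%


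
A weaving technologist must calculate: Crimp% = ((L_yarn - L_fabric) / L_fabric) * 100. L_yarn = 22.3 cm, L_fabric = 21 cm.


Formula: Crimp% = ((L_yarn - L_fabric) / L_fabric) * 100
Step 1: Extension = 22.3 - 21 = 1.3 cm
Step 2: Crimp% = (1.3 / 21) * 100
Step 3: Crimp% = 0.061905 * 100 = 6.1905% ≈ 6.2%

6.2%


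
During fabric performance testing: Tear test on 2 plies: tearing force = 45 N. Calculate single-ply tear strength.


Formula: Per-ply strength = Total force / Number of plies
Per-ply = 45 N / 2
Per-ply = 22.5 N

22.5 N


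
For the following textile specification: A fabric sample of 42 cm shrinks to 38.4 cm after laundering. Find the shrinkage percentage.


Formula: Shrinkage% = ((L_before - L_after) / L_before) * 100
Step 1: Shrinkage = 42 - 38.4 = 3.6 cm
Step 2: Shrinkage% = (3.6 / 42) * 100
Step 3: Shrinkage% = 0.085714 * 100 = 8.5714% ≈ 8.6%

8.6%


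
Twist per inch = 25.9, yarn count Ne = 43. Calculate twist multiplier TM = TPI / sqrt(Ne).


Formula: TM = TPI / sqrt(Ne)
Step 1: sqrt(Ne) = sqrt(43) = 6.5574
Step 2: TM = 25.9 / 6.5574 = 3.95

3.95 TM


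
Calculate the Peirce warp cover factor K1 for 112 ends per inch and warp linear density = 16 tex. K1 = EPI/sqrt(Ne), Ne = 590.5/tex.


Formula: K1 = EPI / sqrt(Ne), with Ne = 590.5 / tex_warp
Step 1: Ne = 590.5 / 16 = 36.906
Step 2: sqrt(Ne) = sqrt(36.906) = 6.075
Step 3: K1 = 112 / 6.075 = 18.4

18.4


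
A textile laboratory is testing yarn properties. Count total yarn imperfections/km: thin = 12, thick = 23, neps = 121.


Formula: Total = thin places + thick places + neps
Total = 12 + 23 + 121
Total = 156 imperfections/km

156 imperfections/km


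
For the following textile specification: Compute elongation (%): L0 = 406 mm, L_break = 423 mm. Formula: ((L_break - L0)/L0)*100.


Formula: Elongation (%) = ((L_break - L0) / L0) * 100
Step 1: Extension = 423 - 406 = 17 mm
Step 2: Elongation = (17 / 406) * 100
Step 3: Elongation = 0.041872 * 100 = 4.1872% ≈ 4.2%

4.2%


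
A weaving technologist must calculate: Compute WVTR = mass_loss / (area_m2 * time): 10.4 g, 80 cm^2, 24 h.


Formula: WVTR = mass_loss / (area * time)
Step 1: Convert area: 80 cm^2 = 0.008 m^2
Step 2: WVTR = 10.4 g / (0.008 m^2 * 24 h)
Step 3: WVTR = 10.4 / 0.192 = 54.2 g/m^2/h

54.2 g/m^2/h


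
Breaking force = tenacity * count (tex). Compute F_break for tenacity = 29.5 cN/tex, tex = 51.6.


Formula: Breaking force = Tenacity * Linear density
F = 29.5 cN/tex * 51.6 tex
F = 1522.20 cN

1522.20 cN


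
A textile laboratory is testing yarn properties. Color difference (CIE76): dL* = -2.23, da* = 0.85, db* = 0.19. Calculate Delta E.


Formula: Delta E = sqrt(dL*^2 + da*^2 + db*^2)
Step 1: dL*^2 = (-2.23)^2 = 4.9729
Step 2: da*^2 = 0.85^2 = 0.7225
Step 3: db*^2 = 0.19^2 = 0.0361
Step 4: Sum = 4.9729 + 0.7225 + 0.0361 = 5.7315
Step 5: Delta E = sqrt(5.7315) = 2.39

2.39 Delta E


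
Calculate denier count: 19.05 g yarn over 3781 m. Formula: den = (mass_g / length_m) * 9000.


Formula: den = (mass_g / length_m) * 9000
Substituting: den = (19.05 / 3781) * 9000
Intermediate: 19.05 / 3781 = 0.00503835 g/m
den = 0.00503835 * 9000 = 45.3 denier

45.3 denier
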